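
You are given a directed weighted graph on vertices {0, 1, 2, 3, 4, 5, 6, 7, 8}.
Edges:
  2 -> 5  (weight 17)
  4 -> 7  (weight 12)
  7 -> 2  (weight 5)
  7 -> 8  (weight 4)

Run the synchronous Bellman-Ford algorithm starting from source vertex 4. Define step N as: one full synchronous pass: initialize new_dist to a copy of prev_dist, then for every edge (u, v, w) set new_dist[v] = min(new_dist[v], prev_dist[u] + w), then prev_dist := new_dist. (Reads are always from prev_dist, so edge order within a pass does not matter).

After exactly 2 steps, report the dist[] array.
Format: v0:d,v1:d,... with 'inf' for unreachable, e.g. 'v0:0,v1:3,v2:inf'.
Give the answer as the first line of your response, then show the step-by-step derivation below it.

v0:inf,v1:inf,v2:17,v3:inf,v4:0,v5:inf,v6:inf,v7:12,v8:16

step 1: dist = v0:inf,v1:inf,v2:inf,v3:inf,v4:0,v5:inf,v6:inf,v7:12,v8:inf
step 2: dist = v0:inf,v1:inf,v2:17,v3:inf,v4:0,v5:inf,v6:inf,v7:12,v8:16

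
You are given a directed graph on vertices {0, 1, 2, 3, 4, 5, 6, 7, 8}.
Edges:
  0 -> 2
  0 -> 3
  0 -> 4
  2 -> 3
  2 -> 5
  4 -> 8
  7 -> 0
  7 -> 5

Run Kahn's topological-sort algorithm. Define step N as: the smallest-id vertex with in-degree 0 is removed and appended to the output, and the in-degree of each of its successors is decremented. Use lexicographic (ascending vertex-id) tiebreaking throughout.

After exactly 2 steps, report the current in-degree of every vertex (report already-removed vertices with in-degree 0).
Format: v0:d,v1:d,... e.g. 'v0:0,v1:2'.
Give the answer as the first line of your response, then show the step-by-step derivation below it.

v0:1,v1:0,v2:1,v3:2,v4:1,v5:2,v6:0,v7:0,v8:1

step 1: output 1; order=[1]; indeg=(1,0,1,2,1,2,0,0,1)
step 2: output 6; order=[1,6]; indeg=(1,0,1,2,1,2,0,0,1)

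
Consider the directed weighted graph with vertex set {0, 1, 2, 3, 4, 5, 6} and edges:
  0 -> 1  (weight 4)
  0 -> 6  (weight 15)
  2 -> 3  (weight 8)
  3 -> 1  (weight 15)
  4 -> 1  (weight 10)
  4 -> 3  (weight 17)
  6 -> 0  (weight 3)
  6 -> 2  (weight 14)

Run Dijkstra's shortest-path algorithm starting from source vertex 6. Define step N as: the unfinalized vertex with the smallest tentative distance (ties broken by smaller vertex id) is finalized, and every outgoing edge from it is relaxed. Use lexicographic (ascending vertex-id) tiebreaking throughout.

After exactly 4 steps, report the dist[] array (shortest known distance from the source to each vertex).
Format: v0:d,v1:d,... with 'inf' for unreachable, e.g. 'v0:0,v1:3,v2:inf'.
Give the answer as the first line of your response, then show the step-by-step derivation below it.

v0:3,v1:7,v2:14,v3:22,v4:inf,v5:inf,v6:0

step 1: dist = v0:3,v1:inf,v2:14,v3:inf,v4:inf,v5:inf,v6:0
step 2: dist = v0:3,v1:7,v2:14,v3:inf,v4:inf,v5:inf,v6:0
step 3: dist = v0:3,v1:7,v2:14,v3:inf,v4:inf,v5:inf,v6:0
step 4: dist = v0:3,v1:7,v2:14,v3:22,v4:inf,v5:inf,v6:0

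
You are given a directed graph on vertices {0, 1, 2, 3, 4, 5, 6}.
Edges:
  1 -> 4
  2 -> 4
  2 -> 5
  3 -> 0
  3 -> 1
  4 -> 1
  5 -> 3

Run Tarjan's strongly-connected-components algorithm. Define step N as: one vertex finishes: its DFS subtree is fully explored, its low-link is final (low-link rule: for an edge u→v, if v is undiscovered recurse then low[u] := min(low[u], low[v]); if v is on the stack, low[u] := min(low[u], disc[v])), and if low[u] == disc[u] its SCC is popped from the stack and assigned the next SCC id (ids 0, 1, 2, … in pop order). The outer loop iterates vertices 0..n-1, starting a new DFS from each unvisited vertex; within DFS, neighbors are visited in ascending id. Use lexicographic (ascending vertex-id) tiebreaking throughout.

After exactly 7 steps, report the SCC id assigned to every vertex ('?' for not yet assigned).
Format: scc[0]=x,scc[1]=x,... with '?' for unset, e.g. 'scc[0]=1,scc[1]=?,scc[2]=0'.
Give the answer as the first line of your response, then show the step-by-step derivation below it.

scc[0]=0,scc[1]=1,scc[2]=4,scc[3]=2,scc[4]=1,scc[5]=3,scc[6]=5

step 1: low=(low[0]=0,low[1]=?,low[2]=?,low[3]=?,low[4]=?,low[5]=?,low[6]=?); scc=(scc[0]=0,scc[1]=?,scc[2]=?,scc[3]=?,scc[4]=?,scc[5]=?,scc[6]=?)
step 2: low=(low[0]=0,low[1]=1,low[2]=?,low[3]=?,low[4]=1,low[5]=?,low[6]=?); scc=(scc[0]=0,scc[1]=?,scc[2]=?,scc[3]=?,scc[4]=?,scc[5]=?,scc[6]=?)
step 3: low=(low[0]=0,low[1]=1,low[2]=?,low[3]=?,low[4]=1,low[5]=?,low[6]=?); scc=(scc[0]=0,scc[1]=1,scc[2]=?,scc[3]=?,scc[4]=1,scc[5]=?,scc[6]=?)
step 4: low=(low[0]=0,low[1]=1,low[2]=3,low[3]=5,low[4]=1,low[5]=4,low[6]=?); scc=(scc[0]=0,scc[1]=1,scc[2]=?,scc[3]=2,scc[4]=1,scc[5]=?,scc[6]=?)
step 5: low=(low[0]=0,low[1]=1,low[2]=3,low[3]=5,low[4]=1,low[5]=4,low[6]=?); scc=(scc[0]=0,scc[1]=1,scc[2]=?,scc[3]=2,scc[4]=1,scc[5]=3,scc[6]=?)
step 6: low=(low[0]=0,low[1]=1,low[2]=3,low[3]=5,low[4]=1,low[5]=4,low[6]=?); scc=(scc[0]=0,scc[1]=1,scc[2]=4,scc[3]=2,scc[4]=1,scc[5]=3,scc[6]=?)
step 7: low=(low[0]=0,low[1]=1,low[2]=3,low[3]=5,low[4]=1,low[5]=4,low[6]=6); scc=(scc[0]=0,scc[1]=1,scc[2]=4,scc[3]=2,scc[4]=1,scc[5]=3,scc[6]=5)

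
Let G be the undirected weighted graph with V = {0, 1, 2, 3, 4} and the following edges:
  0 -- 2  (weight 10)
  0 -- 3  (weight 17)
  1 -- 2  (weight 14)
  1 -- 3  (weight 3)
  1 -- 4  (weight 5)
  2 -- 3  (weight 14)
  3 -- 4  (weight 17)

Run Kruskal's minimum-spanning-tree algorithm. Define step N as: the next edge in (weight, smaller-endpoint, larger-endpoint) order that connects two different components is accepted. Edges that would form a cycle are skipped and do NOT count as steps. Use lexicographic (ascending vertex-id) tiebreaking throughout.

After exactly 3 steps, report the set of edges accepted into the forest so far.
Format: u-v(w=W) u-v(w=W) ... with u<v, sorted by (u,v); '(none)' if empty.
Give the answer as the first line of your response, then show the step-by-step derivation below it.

0-2(w=10) 1-3(w=3) 1-4(w=5)

step 1: add edge 1-3 (w=3); MST = {1-3(w=3)}
step 2: add edge 1-4 (w=5); MST = {1-3(w=3) 1-4(w=5)}
step 3: add edge 0-2 (w=10); MST = {0-2(w=10) 1-3(w=3) 1-4(w=5)}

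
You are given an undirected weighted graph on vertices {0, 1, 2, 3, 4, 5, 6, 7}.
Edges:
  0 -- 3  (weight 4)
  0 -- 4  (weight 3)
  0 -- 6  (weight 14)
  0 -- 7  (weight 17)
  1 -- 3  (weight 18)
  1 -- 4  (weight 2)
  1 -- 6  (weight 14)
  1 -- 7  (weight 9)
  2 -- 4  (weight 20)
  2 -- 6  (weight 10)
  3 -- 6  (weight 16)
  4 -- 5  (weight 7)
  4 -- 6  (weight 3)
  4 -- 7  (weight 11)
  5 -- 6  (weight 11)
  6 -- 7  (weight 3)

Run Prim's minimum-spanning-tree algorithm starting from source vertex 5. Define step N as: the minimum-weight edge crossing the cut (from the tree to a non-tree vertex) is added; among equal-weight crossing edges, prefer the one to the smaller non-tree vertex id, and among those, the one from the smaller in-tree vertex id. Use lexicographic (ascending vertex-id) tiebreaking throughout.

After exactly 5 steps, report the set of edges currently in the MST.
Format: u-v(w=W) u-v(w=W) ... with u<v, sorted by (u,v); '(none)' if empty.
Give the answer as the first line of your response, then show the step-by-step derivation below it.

0-4(w=3) 1-4(w=2) 4-5(w=7) 4-6(w=3) 6-7(w=3)

step 1: add edge 4-5 (w=7); MST = {4-5(w=7)}
step 2: add edge 1-4 (w=2); MST = {1-4(w=2) 4-5(w=7)}
step 3: add edge 0-4 (w=3); MST = {0-4(w=3) 1-4(w=2) 4-5(w=7)}
step 4: add edge 4-6 (w=3); MST = {0-4(w=3) 1-4(w=2) 4-5(w=7) 4-6(w=3)}
step 5: add edge 6-7 (w=3); MST = {0-4(w=3) 1-4(w=2) 4-5(w=7) 4-6(w=3) 6-7(w=3)}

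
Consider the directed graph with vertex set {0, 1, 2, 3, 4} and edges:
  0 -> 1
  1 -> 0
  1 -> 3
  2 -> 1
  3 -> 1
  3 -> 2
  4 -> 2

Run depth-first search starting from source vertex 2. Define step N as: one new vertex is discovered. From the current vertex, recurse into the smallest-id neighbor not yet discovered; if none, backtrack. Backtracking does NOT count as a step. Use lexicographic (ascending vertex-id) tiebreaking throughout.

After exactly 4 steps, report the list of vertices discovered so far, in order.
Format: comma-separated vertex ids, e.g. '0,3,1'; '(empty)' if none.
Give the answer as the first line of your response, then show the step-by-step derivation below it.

2,1,0,3

step 1: discover 2; path=2; order=2
step 2: discover 1; path=2>1; order=2,1
step 3: discover 0; path=2>1>0; order=2,1,0
step 4: discover 3; path=2>1>3; order=2,1,0,3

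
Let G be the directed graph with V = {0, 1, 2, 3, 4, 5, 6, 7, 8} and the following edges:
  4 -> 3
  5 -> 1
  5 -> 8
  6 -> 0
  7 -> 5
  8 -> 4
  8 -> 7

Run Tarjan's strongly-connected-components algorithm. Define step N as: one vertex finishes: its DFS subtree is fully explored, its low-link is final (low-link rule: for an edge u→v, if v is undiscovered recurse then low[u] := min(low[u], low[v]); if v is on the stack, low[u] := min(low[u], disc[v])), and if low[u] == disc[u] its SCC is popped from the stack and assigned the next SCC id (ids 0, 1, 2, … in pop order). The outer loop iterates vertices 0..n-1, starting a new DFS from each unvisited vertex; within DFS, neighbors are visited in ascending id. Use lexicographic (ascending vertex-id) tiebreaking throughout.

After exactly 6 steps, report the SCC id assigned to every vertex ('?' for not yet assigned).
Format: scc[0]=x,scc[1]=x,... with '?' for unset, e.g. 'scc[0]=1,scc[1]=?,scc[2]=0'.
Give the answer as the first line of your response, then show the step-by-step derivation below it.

scc[0]=0,scc[1]=1,scc[2]=2,scc[3]=3,scc[4]=4,scc[5]=?,scc[6]=?,scc[7]=?,scc[8]=?

step 1: low=(low[0]=0,low[1]=?,low[2]=?,low[3]=?,low[4]=?,low[5]=?,low[6]=?,low[7]=?,low[8]=?); scc=(scc[0]=0,scc[1]=?,scc[2]=?,scc[3]=?,scc[4]=?,scc[5]=?,scc[6]=?,scc[7]=?,scc[8]=?)
step 2: low=(low[0]=0,low[1]=1,low[2]=?,low[3]=?,low[4]=?,low[5]=?,low[6]=?,low[7]=?,low[8]=?); scc=(scc[0]=0,scc[1]=1,scc[2]=?,scc[3]=?,scc[4]=?,scc[5]=?,scc[6]=?,scc[7]=?,scc[8]=?)
step 3: low=(low[0]=0,low[1]=1,low[2]=2,low[3]=?,low[4]=?,low[5]=?,low[6]=?,low[7]=?,low[8]=?); scc=(scc[0]=0,scc[1]=1,scc[2]=2,scc[3]=?,scc[4]=?,scc[5]=?,scc[6]=?,scc[7]=?,scc[8]=?)
step 4: low=(low[0]=0,low[1]=1,low[2]=2,low[3]=3,low[4]=?,low[5]=?,low[6]=?,low[7]=?,low[8]=?); scc=(scc[0]=0,scc[1]=1,scc[2]=2,scc[3]=3,scc[4]=?,scc[5]=?,scc[6]=?,scc[7]=?,scc[8]=?)
step 5: low=(low[0]=0,low[1]=1,low[2]=2,low[3]=3,low[4]=4,low[5]=?,low[6]=?,low[7]=?,low[8]=?); scc=(scc[0]=0,scc[1]=1,scc[2]=2,scc[3]=3,scc[4]=4,scc[5]=?,scc[6]=?,scc[7]=?,scc[8]=?)
step 6: low=(low[0]=0,low[1]=1,low[2]=2,low[3]=3,low[4]=4,low[5]=5,low[6]=?,low[7]=5,low[8]=6); scc=(scc[0]=0,scc[1]=1,scc[2]=2,scc[3]=3,scc[4]=4,scc[5]=?,scc[6]=?,scc[7]=?,scc[8]=?)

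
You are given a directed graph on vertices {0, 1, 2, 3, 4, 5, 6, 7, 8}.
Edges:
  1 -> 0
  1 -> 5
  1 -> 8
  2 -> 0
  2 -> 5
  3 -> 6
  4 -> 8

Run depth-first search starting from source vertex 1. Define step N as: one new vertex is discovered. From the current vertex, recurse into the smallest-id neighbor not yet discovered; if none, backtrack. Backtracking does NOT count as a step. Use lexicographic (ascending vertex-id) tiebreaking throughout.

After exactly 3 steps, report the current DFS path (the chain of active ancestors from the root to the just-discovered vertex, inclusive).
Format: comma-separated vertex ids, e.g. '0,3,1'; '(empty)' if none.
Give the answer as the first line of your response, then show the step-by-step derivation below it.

1,5

step 1: discover 1; path=1; order=1
step 2: discover 0; path=1>0; order=1,0
step 3: discover 5; path=1>5; order=1,0,5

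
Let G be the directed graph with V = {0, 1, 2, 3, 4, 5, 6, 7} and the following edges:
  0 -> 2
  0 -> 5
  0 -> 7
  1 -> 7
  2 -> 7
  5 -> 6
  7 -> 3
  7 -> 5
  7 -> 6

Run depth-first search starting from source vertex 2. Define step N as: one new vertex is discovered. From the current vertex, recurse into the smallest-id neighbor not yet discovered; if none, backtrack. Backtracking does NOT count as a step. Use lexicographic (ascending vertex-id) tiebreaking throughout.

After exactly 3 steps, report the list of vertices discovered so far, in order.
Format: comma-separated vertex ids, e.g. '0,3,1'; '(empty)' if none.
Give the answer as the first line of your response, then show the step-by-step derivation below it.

2,7,3

step 1: discover 2; path=2; order=2
step 2: discover 7; path=2>7; order=2,7
step 3: discover 3; path=2>7>3; order=2,7,3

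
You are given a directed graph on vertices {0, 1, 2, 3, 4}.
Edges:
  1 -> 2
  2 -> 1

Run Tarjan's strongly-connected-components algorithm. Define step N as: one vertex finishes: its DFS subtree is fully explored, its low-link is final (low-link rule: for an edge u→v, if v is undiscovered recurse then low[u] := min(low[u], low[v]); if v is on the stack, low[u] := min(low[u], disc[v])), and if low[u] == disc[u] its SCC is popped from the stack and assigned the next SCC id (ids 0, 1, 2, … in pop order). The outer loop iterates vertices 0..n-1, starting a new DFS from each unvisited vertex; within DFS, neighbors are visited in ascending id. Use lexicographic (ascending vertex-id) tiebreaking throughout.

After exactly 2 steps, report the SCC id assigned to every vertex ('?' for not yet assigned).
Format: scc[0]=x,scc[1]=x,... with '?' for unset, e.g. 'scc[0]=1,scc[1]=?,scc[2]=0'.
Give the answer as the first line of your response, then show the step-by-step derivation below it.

scc[0]=0,scc[1]=?,scc[2]=?,scc[3]=?,scc[4]=?

step 1: low=(low[0]=0,low[1]=?,low[2]=?,low[3]=?,low[4]=?); scc=(scc[0]=0,scc[1]=?,scc[2]=?,scc[3]=?,scc[4]=?)
step 2: low=(low[0]=0,low[1]=1,low[2]=1,low[3]=?,low[4]=?); scc=(scc[0]=0,scc[1]=?,scc[2]=?,scc[3]=?,scc[4]=?)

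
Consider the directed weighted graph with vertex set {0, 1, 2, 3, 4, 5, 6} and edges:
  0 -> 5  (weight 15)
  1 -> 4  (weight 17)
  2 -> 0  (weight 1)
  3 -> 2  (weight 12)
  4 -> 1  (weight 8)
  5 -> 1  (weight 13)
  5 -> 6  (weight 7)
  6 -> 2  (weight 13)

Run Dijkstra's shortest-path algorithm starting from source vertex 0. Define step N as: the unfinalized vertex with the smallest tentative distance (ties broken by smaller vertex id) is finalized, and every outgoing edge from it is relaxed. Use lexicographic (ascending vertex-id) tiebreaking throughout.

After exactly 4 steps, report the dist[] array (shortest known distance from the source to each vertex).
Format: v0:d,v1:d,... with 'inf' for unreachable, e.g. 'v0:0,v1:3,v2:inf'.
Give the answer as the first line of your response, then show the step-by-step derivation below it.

v0:0,v1:28,v2:35,v3:inf,v4:45,v5:15,v6:22

step 1: dist = v0:0,v1:inf,v2:inf,v3:inf,v4:inf,v5:15,v6:inf
step 2: dist = v0:0,v1:28,v2:inf,v3:inf,v4:inf,v5:15,v6:22
step 3: dist = v0:0,v1:28,v2:35,v3:inf,v4:inf,v5:15,v6:22
step 4: dist = v0:0,v1:28,v2:35,v3:inf,v4:45,v5:15,v6:22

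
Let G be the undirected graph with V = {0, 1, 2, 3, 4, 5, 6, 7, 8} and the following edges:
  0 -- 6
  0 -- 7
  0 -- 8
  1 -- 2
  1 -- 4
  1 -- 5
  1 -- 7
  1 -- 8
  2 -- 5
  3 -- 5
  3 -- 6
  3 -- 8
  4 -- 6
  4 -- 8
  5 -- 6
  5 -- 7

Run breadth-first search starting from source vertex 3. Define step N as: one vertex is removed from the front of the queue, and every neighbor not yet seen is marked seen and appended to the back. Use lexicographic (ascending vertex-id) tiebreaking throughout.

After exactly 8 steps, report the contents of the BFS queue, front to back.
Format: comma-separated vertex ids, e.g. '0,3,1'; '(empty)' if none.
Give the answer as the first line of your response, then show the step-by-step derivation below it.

4

step 1: dequeue 3; queue=[5,6,8]; order=3
step 2: dequeue 5; queue=[6,8,1,2,7]; order=3,5
step 3: dequeue 6; queue=[8,1,2,7,0,4]; order=3,5,6
step 4: dequeue 8; queue=[1,2,7,0,4]; order=3,5,6,8
step 5: dequeue 1; queue=[2,7,0,4]; order=3,5,6,8,1
step 6: dequeue 2; queue=[7,0,4]; order=3,5,6,8,1,2
step 7: dequeue 7; queue=[0,4]; order=3,5,6,8,1,2,7
step 8: dequeue 0; queue=[4]; order=3,5,6,8,1,2,7,0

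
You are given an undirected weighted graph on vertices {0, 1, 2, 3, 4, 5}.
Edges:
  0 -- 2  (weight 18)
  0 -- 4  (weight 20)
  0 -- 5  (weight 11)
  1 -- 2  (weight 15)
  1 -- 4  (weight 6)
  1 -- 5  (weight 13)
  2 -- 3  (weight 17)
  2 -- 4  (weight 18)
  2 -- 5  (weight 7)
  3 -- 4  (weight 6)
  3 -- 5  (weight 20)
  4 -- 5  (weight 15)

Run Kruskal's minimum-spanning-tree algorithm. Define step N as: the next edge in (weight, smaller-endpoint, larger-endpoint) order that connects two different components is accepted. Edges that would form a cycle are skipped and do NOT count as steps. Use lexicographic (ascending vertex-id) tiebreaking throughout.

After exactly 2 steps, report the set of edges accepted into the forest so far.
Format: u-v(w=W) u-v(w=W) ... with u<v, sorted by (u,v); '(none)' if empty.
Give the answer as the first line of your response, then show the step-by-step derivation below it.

1-4(w=6) 3-4(w=6)

step 1: add edge 1-4 (w=6); MST = {1-4(w=6)}
step 2: add edge 3-4 (w=6); MST = {1-4(w=6) 3-4(w=6)}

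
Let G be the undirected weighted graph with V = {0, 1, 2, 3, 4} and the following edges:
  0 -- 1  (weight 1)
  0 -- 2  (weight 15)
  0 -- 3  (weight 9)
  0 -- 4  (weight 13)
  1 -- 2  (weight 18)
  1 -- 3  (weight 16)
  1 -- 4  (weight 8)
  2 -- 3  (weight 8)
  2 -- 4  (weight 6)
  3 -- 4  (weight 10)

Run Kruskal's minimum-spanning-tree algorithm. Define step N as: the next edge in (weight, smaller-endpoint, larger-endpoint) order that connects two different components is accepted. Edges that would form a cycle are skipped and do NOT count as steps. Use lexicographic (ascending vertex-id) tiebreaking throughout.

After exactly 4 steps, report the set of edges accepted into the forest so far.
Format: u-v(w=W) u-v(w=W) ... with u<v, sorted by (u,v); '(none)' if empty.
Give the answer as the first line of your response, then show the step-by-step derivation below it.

0-1(w=1) 1-4(w=8) 2-3(w=8) 2-4(w=6)

step 1: add edge 0-1 (w=1); MST = {0-1(w=1)}
step 2: add edge 2-4 (w=6); MST = {0-1(w=1) 2-4(w=6)}
step 3: add edge 1-4 (w=8); MST = {0-1(w=1) 1-4(w=8) 2-4(w=6)}
step 4: add edge 2-3 (w=8); MST = {0-1(w=1) 1-4(w=8) 2-3(w=8) 2-4(w=6)}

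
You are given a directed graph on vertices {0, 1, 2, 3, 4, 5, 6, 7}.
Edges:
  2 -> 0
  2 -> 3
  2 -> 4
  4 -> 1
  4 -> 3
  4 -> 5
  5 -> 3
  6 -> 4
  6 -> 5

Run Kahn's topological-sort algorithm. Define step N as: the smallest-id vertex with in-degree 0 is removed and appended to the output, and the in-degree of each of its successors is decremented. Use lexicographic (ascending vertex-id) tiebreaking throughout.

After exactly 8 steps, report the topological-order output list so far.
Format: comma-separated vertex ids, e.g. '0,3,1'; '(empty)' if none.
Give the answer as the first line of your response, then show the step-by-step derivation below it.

2,0,6,4,1,5,3,7

step 1: output 2; order=[2]; indeg=(0,1,0,2,1,2,0,0)
step 2: output 0; order=[2,0]; indeg=(0,1,0,2,1,2,0,0)
step 3: output 6; order=[2,0,6]; indeg=(0,1,0,2,0,1,0,0)
step 4: output 4; order=[2,0,6,4]; indeg=(0,0,0,1,0,0,0,0)
step 5: output 1; order=[2,0,6,4,1]; indeg=(0,0,0,1,0,0,0,0)
step 6: output 5; order=[2,0,6,4,1,5]; indeg=(0,0,0,0,0,0,0,0)
step 7: output 3; order=[2,0,6,4,1,5,3]; indeg=(0,0,0,0,0,0,0,0)
step 8: output 7; order=[2,0,6,4,1,5,3,7]; indeg=(0,0,0,0,0,0,0,0)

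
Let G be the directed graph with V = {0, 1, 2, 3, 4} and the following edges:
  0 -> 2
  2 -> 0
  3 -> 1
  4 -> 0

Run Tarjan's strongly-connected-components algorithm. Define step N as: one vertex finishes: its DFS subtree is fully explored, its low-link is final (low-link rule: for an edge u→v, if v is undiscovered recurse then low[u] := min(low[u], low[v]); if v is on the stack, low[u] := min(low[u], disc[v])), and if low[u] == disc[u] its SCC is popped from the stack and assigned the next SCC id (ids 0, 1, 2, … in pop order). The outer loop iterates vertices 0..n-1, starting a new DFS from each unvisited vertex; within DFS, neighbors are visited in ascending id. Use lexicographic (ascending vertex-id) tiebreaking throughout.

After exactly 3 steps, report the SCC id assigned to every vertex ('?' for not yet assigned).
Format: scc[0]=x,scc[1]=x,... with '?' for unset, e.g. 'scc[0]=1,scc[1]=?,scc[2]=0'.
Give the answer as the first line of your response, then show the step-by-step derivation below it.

scc[0]=0,scc[1]=1,scc[2]=0,scc[3]=?,scc[4]=?

step 1: low=(low[0]=0,low[1]=?,low[2]=0,low[3]=?,low[4]=?); scc=(scc[0]=?,scc[1]=?,scc[2]=?,scc[3]=?,scc[4]=?)
step 2: low=(low[0]=0,low[1]=?,low[2]=0,low[3]=?,low[4]=?); scc=(scc[0]=0,scc[1]=?,scc[2]=0,scc[3]=?,scc[4]=?)
step 3: low=(low[0]=0,low[1]=2,low[2]=0,low[3]=?,low[4]=?); scc=(scc[0]=0,scc[1]=1,scc[2]=0,scc[3]=?,scc[4]=?)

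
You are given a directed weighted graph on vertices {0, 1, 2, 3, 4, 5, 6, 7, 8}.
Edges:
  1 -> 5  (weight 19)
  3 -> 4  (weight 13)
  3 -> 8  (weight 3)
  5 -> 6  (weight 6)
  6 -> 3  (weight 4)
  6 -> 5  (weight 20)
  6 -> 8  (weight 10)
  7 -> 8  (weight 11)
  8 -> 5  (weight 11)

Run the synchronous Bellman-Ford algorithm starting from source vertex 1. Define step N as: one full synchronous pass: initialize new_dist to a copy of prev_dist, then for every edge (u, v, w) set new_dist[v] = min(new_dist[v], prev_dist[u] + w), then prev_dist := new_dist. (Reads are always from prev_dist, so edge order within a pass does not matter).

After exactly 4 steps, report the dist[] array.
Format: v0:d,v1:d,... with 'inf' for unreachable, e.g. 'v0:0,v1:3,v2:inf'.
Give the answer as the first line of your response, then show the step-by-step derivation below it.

v0:inf,v1:0,v2:inf,v3:29,v4:42,v5:19,v6:25,v7:inf,v8:32

step 1: dist = v0:inf,v1:0,v2:inf,v3:inf,v4:inf,v5:19,v6:inf,v7:inf,v8:inf
step 2: dist = v0:inf,v1:0,v2:inf,v3:inf,v4:inf,v5:19,v6:25,v7:inf,v8:inf
step 3: dist = v0:inf,v1:0,v2:inf,v3:29,v4:inf,v5:19,v6:25,v7:inf,v8:35
step 4: dist = v0:inf,v1:0,v2:inf,v3:29,v4:42,v5:19,v6:25,v7:inf,v8:32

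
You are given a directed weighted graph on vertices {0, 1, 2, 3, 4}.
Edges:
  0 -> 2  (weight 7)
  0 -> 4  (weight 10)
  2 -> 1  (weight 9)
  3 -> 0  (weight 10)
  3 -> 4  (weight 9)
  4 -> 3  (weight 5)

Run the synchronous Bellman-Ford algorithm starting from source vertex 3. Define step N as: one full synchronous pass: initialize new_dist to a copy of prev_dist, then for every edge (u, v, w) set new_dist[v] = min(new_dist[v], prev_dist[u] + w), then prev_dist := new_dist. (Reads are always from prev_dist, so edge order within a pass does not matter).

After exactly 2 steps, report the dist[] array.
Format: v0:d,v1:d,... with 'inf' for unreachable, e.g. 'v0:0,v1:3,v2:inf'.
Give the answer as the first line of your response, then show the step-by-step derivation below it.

v0:10,v1:inf,v2:17,v3:0,v4:9

step 1: dist = v0:10,v1:inf,v2:inf,v3:0,v4:9
step 2: dist = v0:10,v1:inf,v2:17,v3:0,v4:9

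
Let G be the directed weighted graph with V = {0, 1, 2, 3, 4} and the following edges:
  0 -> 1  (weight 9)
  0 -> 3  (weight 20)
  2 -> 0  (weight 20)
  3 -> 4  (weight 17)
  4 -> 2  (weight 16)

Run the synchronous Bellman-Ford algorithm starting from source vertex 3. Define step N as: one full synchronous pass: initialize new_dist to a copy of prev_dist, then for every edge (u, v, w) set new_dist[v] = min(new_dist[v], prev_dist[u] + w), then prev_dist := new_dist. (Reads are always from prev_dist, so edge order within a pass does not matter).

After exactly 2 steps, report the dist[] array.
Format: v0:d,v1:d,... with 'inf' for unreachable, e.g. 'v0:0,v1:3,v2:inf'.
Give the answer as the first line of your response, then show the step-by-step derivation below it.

v0:inf,v1:inf,v2:33,v3:0,v4:17

step 1: dist = v0:inf,v1:inf,v2:inf,v3:0,v4:17
step 2: dist = v0:inf,v1:inf,v2:33,v3:0,v4:17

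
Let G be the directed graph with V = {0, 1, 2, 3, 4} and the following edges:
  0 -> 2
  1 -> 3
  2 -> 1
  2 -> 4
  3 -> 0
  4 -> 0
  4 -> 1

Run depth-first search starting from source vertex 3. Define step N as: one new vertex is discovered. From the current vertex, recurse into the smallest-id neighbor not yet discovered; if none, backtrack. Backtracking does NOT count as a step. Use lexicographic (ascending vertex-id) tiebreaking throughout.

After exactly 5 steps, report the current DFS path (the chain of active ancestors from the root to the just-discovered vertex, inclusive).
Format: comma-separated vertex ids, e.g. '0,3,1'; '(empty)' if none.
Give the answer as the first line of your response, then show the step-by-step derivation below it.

3,0,2,4

step 1: discover 3; path=3; order=3
step 2: discover 0; path=3>0; order=3,0
step 3: discover 2; path=3>0>2; order=3,0,2
step 4: discover 1; path=3>0>2>1; order=3,0,2,1
step 5: discover 4; path=3>0>2>4; order=3,0,2,1,4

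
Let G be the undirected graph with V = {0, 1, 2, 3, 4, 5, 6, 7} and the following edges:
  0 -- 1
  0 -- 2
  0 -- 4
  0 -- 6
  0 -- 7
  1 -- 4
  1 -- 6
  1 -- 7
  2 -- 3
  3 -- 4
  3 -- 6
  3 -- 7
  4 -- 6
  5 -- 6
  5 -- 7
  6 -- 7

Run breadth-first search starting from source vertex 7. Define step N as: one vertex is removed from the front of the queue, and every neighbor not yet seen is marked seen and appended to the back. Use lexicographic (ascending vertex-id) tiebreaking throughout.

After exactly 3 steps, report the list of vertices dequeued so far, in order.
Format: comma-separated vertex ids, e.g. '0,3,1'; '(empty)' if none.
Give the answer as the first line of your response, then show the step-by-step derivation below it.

7,0,1

step 1: dequeue 7; queue=[0,1,3,5,6]; order=7
step 2: dequeue 0; queue=[1,3,5,6,2,4]; order=7,0
step 3: dequeue 1; queue=[3,5,6,2,4]; order=7,0,1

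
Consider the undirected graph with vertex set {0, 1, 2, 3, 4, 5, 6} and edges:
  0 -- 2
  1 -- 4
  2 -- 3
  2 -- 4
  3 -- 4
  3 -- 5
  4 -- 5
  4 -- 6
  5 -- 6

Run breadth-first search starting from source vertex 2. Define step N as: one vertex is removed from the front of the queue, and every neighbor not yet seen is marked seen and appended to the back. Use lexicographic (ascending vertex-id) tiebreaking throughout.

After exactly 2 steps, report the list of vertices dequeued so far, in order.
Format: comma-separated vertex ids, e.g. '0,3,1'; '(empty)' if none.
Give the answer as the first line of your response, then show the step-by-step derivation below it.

2,0

step 1: dequeue 2; queue=[0,3,4]; order=2
step 2: dequeue 0; queue=[3,4]; order=2,0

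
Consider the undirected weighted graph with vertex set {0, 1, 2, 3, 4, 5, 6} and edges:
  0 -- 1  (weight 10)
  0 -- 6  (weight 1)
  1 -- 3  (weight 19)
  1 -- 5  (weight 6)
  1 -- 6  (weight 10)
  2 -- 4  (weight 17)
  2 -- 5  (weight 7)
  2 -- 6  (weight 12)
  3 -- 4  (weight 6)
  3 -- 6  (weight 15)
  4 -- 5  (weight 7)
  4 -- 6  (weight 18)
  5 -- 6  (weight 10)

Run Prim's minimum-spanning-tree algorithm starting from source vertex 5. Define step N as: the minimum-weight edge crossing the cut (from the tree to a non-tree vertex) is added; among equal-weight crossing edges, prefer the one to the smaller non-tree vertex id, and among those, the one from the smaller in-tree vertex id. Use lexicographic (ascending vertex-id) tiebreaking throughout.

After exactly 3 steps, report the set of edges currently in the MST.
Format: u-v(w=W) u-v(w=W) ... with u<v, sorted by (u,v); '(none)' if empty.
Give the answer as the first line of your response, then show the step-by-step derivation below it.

1-5(w=6) 2-5(w=7) 4-5(w=7)

step 1: add edge 1-5 (w=6); MST = {1-5(w=6)}
step 2: add edge 2-5 (w=7); MST = {1-5(w=6) 2-5(w=7)}
step 3: add edge 4-5 (w=7); MST = {1-5(w=6) 2-5(w=7) 4-5(w=7)}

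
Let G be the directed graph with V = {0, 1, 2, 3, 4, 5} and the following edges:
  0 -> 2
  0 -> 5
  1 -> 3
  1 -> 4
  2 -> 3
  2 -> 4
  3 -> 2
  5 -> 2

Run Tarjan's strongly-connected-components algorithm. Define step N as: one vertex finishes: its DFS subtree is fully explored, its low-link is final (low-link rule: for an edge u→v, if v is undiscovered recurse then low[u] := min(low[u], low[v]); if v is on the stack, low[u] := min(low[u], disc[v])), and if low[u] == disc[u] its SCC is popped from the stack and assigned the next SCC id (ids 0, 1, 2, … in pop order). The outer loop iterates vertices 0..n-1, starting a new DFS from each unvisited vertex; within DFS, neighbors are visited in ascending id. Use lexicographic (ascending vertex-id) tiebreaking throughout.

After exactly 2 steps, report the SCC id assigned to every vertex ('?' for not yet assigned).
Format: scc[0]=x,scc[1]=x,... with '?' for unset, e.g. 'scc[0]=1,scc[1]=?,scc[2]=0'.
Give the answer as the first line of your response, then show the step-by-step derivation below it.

scc[0]=?,scc[1]=?,scc[2]=?,scc[3]=?,scc[4]=0,scc[5]=?

step 1: low=(low[0]=0,low[1]=?,low[2]=1,low[3]=1,low[4]=?,low[5]=?); scc=(scc[0]=?,scc[1]=?,scc[2]=?,scc[3]=?,scc[4]=?,scc[5]=?)
step 2: low=(low[0]=0,low[1]=?,low[2]=1,low[3]=1,low[4]=3,low[5]=?); scc=(scc[0]=?,scc[1]=?,scc[2]=?,scc[3]=?,scc[4]=0,scc[5]=?)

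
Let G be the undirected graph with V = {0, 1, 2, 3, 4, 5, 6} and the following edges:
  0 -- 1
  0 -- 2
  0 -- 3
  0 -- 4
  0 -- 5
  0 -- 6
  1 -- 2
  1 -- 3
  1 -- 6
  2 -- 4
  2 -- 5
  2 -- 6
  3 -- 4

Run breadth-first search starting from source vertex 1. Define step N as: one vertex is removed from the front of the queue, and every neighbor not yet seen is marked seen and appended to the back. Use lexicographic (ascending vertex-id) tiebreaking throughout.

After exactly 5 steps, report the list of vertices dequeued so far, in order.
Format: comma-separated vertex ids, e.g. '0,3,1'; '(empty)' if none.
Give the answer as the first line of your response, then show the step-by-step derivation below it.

1,0,2,3,6

step 1: dequeue 1; queue=[0,2,3,6]; order=1
step 2: dequeue 0; queue=[2,3,6,4,5]; order=1,0
step 3: dequeue 2; queue=[3,6,4,5]; order=1,0,2
step 4: dequeue 3; queue=[6,4,5]; order=1,0,2,3
step 5: dequeue 6; queue=[4,5]; order=1,0,2,3,6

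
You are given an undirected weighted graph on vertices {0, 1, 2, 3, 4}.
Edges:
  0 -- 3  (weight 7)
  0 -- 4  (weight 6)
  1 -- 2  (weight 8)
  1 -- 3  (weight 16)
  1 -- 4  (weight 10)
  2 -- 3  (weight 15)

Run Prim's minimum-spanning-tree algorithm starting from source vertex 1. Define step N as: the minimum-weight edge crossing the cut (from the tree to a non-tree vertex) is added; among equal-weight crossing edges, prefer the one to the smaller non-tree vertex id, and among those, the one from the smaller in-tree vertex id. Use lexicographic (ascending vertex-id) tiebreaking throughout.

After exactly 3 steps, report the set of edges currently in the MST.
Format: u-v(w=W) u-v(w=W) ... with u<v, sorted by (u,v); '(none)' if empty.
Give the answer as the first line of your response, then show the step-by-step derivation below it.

0-4(w=6) 1-2(w=8) 1-4(w=10)

step 1: add edge 1-2 (w=8); MST = {1-2(w=8)}
step 2: add edge 1-4 (w=10); MST = {1-2(w=8) 1-4(w=10)}
step 3: add edge 0-4 (w=6); MST = {0-4(w=6) 1-2(w=8) 1-4(w=10)}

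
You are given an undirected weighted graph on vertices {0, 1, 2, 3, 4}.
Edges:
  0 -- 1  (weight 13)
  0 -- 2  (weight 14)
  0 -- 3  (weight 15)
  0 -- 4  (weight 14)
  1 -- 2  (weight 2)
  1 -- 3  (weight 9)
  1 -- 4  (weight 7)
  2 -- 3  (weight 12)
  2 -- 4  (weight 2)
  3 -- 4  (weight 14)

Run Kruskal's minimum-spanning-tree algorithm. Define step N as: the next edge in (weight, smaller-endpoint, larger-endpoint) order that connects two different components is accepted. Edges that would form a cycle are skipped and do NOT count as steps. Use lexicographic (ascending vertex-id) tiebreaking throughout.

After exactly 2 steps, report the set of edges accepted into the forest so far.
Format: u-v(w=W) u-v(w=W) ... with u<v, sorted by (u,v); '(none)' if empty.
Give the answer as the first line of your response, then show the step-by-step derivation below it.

1-2(w=2) 2-4(w=2)

step 1: add edge 1-2 (w=2); MST = {1-2(w=2)}
step 2: add edge 2-4 (w=2); MST = {1-2(w=2) 2-4(w=2)}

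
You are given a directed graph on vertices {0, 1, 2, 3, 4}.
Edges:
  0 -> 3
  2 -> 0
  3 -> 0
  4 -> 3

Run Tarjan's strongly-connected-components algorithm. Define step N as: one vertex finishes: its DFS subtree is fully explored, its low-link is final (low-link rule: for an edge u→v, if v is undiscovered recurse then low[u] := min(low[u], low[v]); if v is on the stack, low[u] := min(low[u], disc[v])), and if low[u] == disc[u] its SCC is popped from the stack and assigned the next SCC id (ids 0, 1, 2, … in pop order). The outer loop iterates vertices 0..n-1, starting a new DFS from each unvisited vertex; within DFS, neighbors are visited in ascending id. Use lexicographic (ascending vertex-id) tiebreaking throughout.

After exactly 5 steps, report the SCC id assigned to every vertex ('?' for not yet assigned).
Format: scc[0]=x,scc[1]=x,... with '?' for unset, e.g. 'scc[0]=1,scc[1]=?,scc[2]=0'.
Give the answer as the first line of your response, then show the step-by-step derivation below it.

scc[0]=0,scc[1]=1,scc[2]=2,scc[3]=0,scc[4]=3

step 1: low=(low[0]=0,low[1]=?,low[2]=?,low[3]=0,low[4]=?); scc=(scc[0]=?,scc[1]=?,scc[2]=?,scc[3]=?,scc[4]=?)
step 2: low=(low[0]=0,low[1]=?,low[2]=?,low[3]=0,low[4]=?); scc=(scc[0]=0,scc[1]=?,scc[2]=?,scc[3]=0,scc[4]=?)
step 3: low=(low[0]=0,low[1]=2,low[2]=?,low[3]=0,low[4]=?); scc=(scc[0]=0,scc[1]=1,scc[2]=?,scc[3]=0,scc[4]=?)
step 4: low=(low[0]=0,low[1]=2,low[2]=3,low[3]=0,low[4]=?); scc=(scc[0]=0,scc[1]=1,scc[2]=2,scc[3]=0,scc[4]=?)
step 5: low=(low[0]=0,low[1]=2,low[2]=3,low[3]=0,low[4]=4); scc=(scc[0]=0,scc[1]=1,scc[2]=2,scc[3]=0,scc[4]=3)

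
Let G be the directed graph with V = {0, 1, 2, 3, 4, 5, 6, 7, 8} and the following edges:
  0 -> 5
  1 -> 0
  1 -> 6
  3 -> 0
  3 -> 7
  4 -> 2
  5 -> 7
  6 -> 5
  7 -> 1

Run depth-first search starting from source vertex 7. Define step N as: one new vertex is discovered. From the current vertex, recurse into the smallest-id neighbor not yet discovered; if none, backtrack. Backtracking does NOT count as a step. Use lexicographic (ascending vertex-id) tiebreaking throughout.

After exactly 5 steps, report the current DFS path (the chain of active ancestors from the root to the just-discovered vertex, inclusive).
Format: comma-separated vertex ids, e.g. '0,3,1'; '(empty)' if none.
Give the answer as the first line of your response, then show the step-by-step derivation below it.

7,1,6

step 1: discover 7; path=7; order=7
step 2: discover 1; path=7>1; order=7,1
step 3: discover 0; path=7>1>0; order=7,1,0
step 4: discover 5; path=7>1>0>5; order=7,1,0,5
step 5: discover 6; path=7>1>6; order=7,1,0,5,6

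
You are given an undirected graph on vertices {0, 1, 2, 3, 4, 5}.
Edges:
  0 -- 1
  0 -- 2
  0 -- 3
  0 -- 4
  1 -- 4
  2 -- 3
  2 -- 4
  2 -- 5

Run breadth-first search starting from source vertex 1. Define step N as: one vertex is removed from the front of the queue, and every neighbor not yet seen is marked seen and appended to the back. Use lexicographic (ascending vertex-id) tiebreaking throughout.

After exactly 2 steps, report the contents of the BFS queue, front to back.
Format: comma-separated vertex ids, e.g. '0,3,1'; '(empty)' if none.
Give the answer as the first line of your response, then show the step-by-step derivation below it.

4,2,3

step 1: dequeue 1; queue=[0,4]; order=1
step 2: dequeue 0; queue=[4,2,3]; order=1,0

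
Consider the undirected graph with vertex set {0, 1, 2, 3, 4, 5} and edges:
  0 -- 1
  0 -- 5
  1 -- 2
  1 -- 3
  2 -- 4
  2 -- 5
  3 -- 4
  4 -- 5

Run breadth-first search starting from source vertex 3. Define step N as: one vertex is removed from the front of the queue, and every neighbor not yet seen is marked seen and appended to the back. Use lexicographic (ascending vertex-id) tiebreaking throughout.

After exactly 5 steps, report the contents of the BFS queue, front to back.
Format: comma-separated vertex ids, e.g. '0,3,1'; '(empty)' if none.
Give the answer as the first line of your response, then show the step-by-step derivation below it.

5

step 1: dequeue 3; queue=[1,4]; order=3
step 2: dequeue 1; queue=[4,0,2]; order=3,1
step 3: dequeue 4; queue=[0,2,5]; order=3,1,4
step 4: dequeue 0; queue=[2,5]; order=3,1,4,0
step 5: dequeue 2; queue=[5]; order=3,1,4,0,2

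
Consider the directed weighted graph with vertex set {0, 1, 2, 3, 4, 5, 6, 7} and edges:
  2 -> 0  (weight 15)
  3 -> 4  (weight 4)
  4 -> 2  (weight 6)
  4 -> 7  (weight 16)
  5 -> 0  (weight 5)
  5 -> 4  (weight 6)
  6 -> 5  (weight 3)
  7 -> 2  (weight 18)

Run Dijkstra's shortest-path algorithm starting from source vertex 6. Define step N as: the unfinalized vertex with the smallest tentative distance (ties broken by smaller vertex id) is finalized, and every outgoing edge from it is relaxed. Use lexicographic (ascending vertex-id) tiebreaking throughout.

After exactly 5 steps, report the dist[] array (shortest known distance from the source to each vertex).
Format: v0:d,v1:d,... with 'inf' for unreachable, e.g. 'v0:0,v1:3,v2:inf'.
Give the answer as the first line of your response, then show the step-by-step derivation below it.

v0:8,v1:inf,v2:15,v3:inf,v4:9,v5:3,v6:0,v7:25

step 1: dist = v0:inf,v1:inf,v2:inf,v3:inf,v4:inf,v5:3,v6:0,v7:inf
step 2: dist = v0:8,v1:inf,v2:inf,v3:inf,v4:9,v5:3,v6:0,v7:inf
step 3: dist = v0:8,v1:inf,v2:inf,v3:inf,v4:9,v5:3,v6:0,v7:inf
step 4: dist = v0:8,v1:inf,v2:15,v3:inf,v4:9,v5:3,v6:0,v7:25
step 5: dist = v0:8,v1:inf,v2:15,v3:inf,v4:9,v5:3,v6:0,v7:25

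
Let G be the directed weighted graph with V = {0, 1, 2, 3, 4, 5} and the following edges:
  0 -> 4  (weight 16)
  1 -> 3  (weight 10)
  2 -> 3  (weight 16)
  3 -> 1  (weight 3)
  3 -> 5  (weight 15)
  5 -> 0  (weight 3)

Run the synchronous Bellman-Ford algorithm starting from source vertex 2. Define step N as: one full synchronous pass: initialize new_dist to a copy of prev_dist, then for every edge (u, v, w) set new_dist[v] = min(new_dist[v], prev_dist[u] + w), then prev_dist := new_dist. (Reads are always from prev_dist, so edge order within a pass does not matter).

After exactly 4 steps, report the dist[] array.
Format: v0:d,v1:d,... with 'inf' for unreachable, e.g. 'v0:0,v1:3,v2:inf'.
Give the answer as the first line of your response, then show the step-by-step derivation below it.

v0:34,v1:19,v2:0,v3:16,v4:50,v5:31

step 1: dist = v0:inf,v1:inf,v2:0,v3:16,v4:inf,v5:inf
step 2: dist = v0:inf,v1:19,v2:0,v3:16,v4:inf,v5:31
step 3: dist = v0:34,v1:19,v2:0,v3:16,v4:inf,v5:31
step 4: dist = v0:34,v1:19,v2:0,v3:16,v4:50,v5:31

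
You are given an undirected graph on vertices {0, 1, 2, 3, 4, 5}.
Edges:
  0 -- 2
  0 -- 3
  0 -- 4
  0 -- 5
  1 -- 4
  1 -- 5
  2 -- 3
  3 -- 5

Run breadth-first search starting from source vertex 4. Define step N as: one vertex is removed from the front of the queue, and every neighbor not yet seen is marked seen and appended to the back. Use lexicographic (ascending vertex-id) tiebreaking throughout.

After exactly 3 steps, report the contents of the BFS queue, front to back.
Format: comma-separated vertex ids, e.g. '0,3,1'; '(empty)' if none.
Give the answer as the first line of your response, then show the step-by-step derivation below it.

2,3,5

step 1: dequeue 4; queue=[0,1]; order=4
step 2: dequeue 0; queue=[1,2,3,5]; order=4,0
step 3: dequeue 1; queue=[2,3,5]; order=4,0,1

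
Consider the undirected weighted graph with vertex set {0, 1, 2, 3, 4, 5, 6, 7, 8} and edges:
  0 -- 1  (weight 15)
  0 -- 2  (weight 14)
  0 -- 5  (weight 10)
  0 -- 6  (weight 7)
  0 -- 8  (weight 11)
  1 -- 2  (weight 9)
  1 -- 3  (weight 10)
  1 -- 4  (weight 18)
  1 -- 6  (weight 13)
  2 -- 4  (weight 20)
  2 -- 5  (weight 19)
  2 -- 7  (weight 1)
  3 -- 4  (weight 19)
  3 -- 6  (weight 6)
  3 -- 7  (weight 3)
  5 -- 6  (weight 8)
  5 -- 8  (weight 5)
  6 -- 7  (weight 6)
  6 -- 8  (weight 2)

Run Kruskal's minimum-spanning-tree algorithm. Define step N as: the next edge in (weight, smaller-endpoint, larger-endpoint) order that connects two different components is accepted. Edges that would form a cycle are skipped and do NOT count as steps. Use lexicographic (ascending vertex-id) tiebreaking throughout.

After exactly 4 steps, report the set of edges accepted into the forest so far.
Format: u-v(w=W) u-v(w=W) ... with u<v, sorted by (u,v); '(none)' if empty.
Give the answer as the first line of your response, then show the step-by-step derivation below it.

2-7(w=1) 3-7(w=3) 5-8(w=5) 6-8(w=2)

step 1: add edge 2-7 (w=1); MST = {2-7(w=1)}
step 2: add edge 6-8 (w=2); MST = {2-7(w=1) 6-8(w=2)}
step 3: add edge 3-7 (w=3); MST = {2-7(w=1) 3-7(w=3) 6-8(w=2)}
step 4: add edge 5-8 (w=5); MST = {2-7(w=1) 3-7(w=3) 5-8(w=5) 6-8(w=2)}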